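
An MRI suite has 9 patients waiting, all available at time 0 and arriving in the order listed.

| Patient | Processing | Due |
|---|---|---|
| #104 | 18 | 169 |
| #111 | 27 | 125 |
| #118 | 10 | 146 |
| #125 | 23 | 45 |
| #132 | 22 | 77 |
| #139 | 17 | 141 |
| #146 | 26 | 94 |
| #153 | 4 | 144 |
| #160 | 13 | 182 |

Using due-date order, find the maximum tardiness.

EDD (increasing due date): #125 #132 #146 #111 #139 #153 #118 #104 #160.
#125: 0→23, due 45, tardiness 0
#132: 23→45, due 77, tardiness 0
#146: 45→71, due 94, tardiness 0
#111: 71→98, due 125, tardiness 0
#139: 98→115, due 141, tardiness 0
#153: 115→119, due 144, tardiness 0
#118: 119→129, due 146, tardiness 0
#104: 129→147, due 169, tardiness 0
#160: 147→160, due 182, tardiness 0
Maximum = 0.

0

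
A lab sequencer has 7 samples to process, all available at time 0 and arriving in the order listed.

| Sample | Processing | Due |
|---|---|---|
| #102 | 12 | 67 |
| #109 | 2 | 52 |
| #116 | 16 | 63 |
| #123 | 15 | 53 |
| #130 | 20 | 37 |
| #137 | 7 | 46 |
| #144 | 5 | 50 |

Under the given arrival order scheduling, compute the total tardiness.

FIFO (arrival order): #102 #109 #116 #123 #130 #137 #144.
#102: 0→12, due 67, tardiness 0
#109: 12→14, due 52, tardiness 0
#116: 14→30, due 63, tardiness 0
#123: 30→45, due 53, tardiness 0
#130: 45→65, due 37, tardiness 28
#137: 65→72, due 46, tardiness 26
#144: 72→77, due 50, tardiness 27
Sum = 0+0+0+0+28+26+27 = 81.

81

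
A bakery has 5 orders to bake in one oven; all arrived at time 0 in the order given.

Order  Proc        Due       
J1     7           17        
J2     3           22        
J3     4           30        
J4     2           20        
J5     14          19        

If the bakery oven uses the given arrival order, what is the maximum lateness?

FIFO (arrival order): J1 J2 J3 J4 J5.
J1: 0→7, due 17, lateness -10
J2: 7→10, due 22, lateness -12
J3: 10→14, due 30, lateness -16
J4: 14→16, due 20, lateness -4
J5: 16→30, due 19, lateness 11
Maximum = 11.

11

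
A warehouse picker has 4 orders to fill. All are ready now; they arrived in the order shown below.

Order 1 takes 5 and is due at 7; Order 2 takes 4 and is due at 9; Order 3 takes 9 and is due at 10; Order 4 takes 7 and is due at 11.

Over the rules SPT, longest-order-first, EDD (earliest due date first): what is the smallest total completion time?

54

SPT (increasing processing time): Order 2 Order 1 Order 4 Order 3.
Order 2: 0→4
Order 1: 4→9
Order 4: 9→16
Order 3: 16→25
Sum = 4+9+16+25 = 54.
LPT (decreasing processing time): Order 3 Order 4 Order 1 Order 2.
Order 3: 0→9
Order 4: 9→16
Order 1: 16→21
Order 2: 21→25
Sum = 9+16+21+25 = 71.
EDD (increasing due date): Order 1 Order 2 Order 3 Order 4.
Order 1: 0→5
Order 2: 5→9
Order 3: 9→18
Order 4: 18→25
Sum = 5+9+18+25 = 57.
SPT 54, LPT 71, EDD 57 → minimum 54.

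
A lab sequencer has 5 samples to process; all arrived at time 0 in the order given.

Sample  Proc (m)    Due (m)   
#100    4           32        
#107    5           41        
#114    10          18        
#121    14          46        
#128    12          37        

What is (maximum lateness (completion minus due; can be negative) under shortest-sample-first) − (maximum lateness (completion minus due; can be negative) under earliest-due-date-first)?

2

SPT (increasing processing time): #100 #107 #114 #128 #121.
#100: 0→4, due 32, lateness -28
#107: 4→9, due 41, lateness -32
#114: 9→19, due 18, lateness 1
#128: 19→31, due 37, lateness -6
#121: 31→45, due 46, lateness -1
Maximum = 1.
EDD (increasing due date): #114 #100 #128 #107 #121.
#114: 0→10, due 18, lateness -8
#100: 10→14, due 32, lateness -18
#128: 14→26, due 37, lateness -11
#107: 26→31, due 41, lateness -10
#121: 31→45, due 46, lateness -1
Maximum = -1.
Difference = 1 − -1 = 2.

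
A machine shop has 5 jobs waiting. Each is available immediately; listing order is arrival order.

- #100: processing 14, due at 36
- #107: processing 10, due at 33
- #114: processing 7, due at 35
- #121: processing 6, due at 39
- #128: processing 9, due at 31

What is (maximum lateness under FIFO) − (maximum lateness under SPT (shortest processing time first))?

5

FIFO (arrival order): #100 #107 #114 #121 #128.
#100: 0→14, due 36, lateness -22
#107: 14→24, due 33, lateness -9
#114: 24→31, due 35, lateness -4
#121: 31→37, due 39, lateness -2
#128: 37→46, due 31, lateness 15
Maximum = 15.
SPT (increasing processing time): #121 #114 #128 #107 #100.
#121: 0→6, due 39, lateness -33
#114: 6→13, due 35, lateness -22
#128: 13→22, due 31, lateness -9
#107: 22→32, due 33, lateness -1
#100: 32→46, due 36, lateness 10
Maximum = 10.
Difference = 15 − 10 = 5.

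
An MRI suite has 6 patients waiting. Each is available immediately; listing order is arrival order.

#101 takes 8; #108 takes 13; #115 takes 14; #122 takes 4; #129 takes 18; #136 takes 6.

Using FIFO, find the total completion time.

FIFO (arrival order): #101 #108 #115 #122 #129 #136.
#101: 0→8
#108: 8→21
#115: 21→35
#122: 35→39
#129: 39→57
#136: 57→63
Sum = 8+21+35+39+57+63 = 223.

223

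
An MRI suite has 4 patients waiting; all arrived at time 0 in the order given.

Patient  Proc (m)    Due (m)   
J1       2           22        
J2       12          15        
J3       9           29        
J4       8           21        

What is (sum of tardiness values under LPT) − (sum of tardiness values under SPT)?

1

LPT (decreasing processing time): J2 J3 J4 J1.
J2: 0→12, due 15, tardiness 0
J3: 12→21, due 29, tardiness 0
J4: 21→29, due 21, tardiness 8
J1: 29→31, due 22, tardiness 9
Sum = 0+0+8+9 = 17.
SPT (increasing processing time): J1 J4 J3 J2.
J1: 0→2, due 22, tardiness 0
J4: 2→10, due 21, tardiness 0
J3: 10→19, due 29, tardiness 0
J2: 19→31, due 15, tardiness 16
Sum = 0+0+0+16 = 16.
Difference = 17 − 16 = 1.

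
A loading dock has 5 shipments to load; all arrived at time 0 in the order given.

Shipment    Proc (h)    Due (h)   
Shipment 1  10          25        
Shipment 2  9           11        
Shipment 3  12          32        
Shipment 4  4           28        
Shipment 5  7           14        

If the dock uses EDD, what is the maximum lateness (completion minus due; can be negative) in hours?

10

EDD (increasing due date): Shipment 2 Shipment 5 Shipment 1 Shipment 4 Shipment 3.
Shipment 2: 0→9, due 11, lateness -2
Shipment 5: 9→16, due 14, lateness 2
Shipment 1: 16→26, due 25, lateness 1
Shipment 4: 26→30, due 28, lateness 2
Shipment 3: 30→42, due 32, lateness 10
Maximum = 10.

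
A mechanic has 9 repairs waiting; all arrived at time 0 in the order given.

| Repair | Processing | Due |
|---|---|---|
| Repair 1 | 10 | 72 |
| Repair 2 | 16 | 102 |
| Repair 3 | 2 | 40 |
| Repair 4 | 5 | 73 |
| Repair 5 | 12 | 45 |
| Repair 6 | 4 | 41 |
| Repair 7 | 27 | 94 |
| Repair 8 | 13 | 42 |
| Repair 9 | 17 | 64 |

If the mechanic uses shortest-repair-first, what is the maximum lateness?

15

SPT (increasing processing time): Repair 3 Repair 6 Repair 4 Repair 1 Repair 5 Repair 8 Repair 2 Repair 9 Repair 7.
Repair 3: 0→2, due 40, lateness -38
Repair 6: 2→6, due 41, lateness -35
Repair 4: 6→11, due 73, lateness -62
Repair 1: 11→21, due 72, lateness -51
Repair 5: 21→33, due 45, lateness -12
Repair 8: 33→46, due 42, lateness 4
Repair 2: 46→62, due 102, lateness -40
Repair 9: 62→79, due 64, lateness 15
Repair 7: 79→106, due 94, lateness 12
Maximum = 15.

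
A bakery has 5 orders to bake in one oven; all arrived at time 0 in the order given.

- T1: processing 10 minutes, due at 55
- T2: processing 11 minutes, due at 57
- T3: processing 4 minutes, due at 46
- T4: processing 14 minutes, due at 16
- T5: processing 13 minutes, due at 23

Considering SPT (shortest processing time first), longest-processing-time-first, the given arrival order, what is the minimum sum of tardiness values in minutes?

10

SPT (increasing processing time): T3 T1 T2 T5 T4.
T3: 0→4, due 46, tardiness 0
T1: 4→14, due 55, tardiness 0
T2: 14→25, due 57, tardiness 0
T5: 25→38, due 23, tardiness 15
T4: 38→52, due 16, tardiness 36
Sum = 0+0+0+15+36 = 51.
LPT (decreasing processing time): T4 T5 T2 T1 T3.
T4: 0→14, due 16, tardiness 0
T5: 14→27, due 23, tardiness 4
T2: 27→38, due 57, tardiness 0
T1: 38→48, due 55, tardiness 0
T3: 48→52, due 46, tardiness 6
Sum = 0+4+0+0+6 = 10.
FIFO (arrival order): T1 T2 T3 T4 T5.
T1: 0→10, due 55, tardiness 0
T2: 10→21, due 57, tardiness 0
T3: 21→25, due 46, tardiness 0
T4: 25→39, due 16, tardiness 23
T5: 39→52, due 23, tardiness 29
Sum = 0+0+0+23+29 = 52.
SPT 51, LPT 10, FIFO 52 → minimum 10.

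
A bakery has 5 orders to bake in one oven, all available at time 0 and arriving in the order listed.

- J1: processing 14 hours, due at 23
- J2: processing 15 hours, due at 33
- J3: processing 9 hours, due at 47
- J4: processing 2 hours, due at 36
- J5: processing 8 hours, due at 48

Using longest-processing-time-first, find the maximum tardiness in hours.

LPT (decreasing processing time): J2 J1 J3 J5 J4.
J2: 0→15, due 33, tardiness 0
J1: 15→29, due 23, tardiness 6
J3: 29→38, due 47, tardiness 0
J5: 38→46, due 48, tardiness 0
J4: 46→48, due 36, tardiness 12
Maximum = 12.

12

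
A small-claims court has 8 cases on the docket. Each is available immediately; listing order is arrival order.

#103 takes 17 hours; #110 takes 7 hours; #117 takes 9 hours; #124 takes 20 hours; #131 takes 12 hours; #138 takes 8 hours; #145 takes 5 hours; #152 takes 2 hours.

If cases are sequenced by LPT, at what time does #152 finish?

LPT (decreasing processing time): #124 #103 #131 #117 #138 #110 #145 #152.
#124: 0→20
#103: 20→37
#131: 37→49
#117: 49→58
#138: 58→66
#110: 66→73
#145: 73→78
#152: 78→80

80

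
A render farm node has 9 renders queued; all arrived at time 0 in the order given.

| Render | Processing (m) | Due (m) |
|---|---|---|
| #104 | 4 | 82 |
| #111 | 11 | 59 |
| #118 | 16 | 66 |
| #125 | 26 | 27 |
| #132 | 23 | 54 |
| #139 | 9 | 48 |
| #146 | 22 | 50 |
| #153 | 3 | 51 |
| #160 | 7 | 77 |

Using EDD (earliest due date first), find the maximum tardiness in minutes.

EDD (increasing due date): #125 #139 #146 #153 #132 #111 #118 #160 #104.
#125: 0→26, due 27, tardiness 0
#139: 26→35, due 48, tardiness 0
#146: 35→57, due 50, tardiness 7
#153: 57→60, due 51, tardiness 9
#132: 60→83, due 54, tardiness 29
#111: 83→94, due 59, tardiness 35
#118: 94→110, due 66, tardiness 44
#160: 110→117, due 77, tardiness 40
#104: 117→121, due 82, tardiness 39
Maximum = 44.

44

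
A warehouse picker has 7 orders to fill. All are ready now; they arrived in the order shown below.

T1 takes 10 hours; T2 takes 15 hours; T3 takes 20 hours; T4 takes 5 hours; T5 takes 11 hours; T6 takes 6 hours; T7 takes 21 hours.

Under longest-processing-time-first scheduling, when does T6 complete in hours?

LPT (decreasing processing time): T7 T3 T2 T5 T1 T6 T4.
T7: 0→21
T3: 21→41
T2: 41→56
T5: 56→67
T1: 67→77
T6: 77→83

83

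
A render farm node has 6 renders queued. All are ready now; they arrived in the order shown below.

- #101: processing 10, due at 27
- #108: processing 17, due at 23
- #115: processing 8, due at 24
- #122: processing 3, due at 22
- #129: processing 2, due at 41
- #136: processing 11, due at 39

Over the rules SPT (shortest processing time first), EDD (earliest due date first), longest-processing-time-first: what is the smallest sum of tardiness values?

28

SPT (increasing processing time): #129 #122 #115 #101 #136 #108.
#129: 0→2, due 41, tardiness 0
#122: 2→5, due 22, tardiness 0
#115: 5→13, due 24, tardiness 0
#101: 13→23, due 27, tardiness 0
#136: 23→34, due 39, tardiness 0
#108: 34→51, due 23, tardiness 28
Sum = 0+0+0+0+0+28 = 28.
EDD (increasing due date): #122 #108 #115 #101 #136 #129.
#122: 0→3, due 22, tardiness 0
#108: 3→20, due 23, tardiness 0
#115: 20→28, due 24, tardiness 4
#101: 28→38, due 27, tardiness 11
#136: 38→49, due 39, tardiness 10
#129: 49→51, due 41, tardiness 10
Sum = 0+0+4+11+10+10 = 35.
LPT (decreasing processing time): #108 #136 #101 #115 #122 #129.
#108: 0→17, due 23, tardiness 0
#136: 17→28, due 39, tardiness 0
#101: 28→38, due 27, tardiness 11
#115: 38→46, due 24, tardiness 22
#122: 46→49, due 22, tardiness 27
#129: 49→51, due 41, tardiness 10
Sum = 0+0+11+22+27+10 = 70.
SPT 28, EDD 35, LPT 70 → minimum 28.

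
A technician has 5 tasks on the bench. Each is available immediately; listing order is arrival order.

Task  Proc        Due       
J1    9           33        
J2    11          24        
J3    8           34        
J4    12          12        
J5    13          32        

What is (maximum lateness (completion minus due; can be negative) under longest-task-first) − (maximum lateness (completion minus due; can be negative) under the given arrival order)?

LPT (decreasing processing time): J5 J4 J2 J1 J3.
J5: 0→13, due 32, lateness -19
J4: 13→25, due 12, lateness 13
J2: 25→36, due 24, lateness 12
J1: 36→45, due 33, lateness 12
J3: 45→53, due 34, lateness 19
Maximum = 19.
FIFO (arrival order): J1 J2 J3 J4 J5.
J1: 0→9, due 33, lateness -24
J2: 9→20, due 24, lateness -4
J3: 20→28, due 34, lateness -6
J4: 28→40, due 12, lateness 28
J5: 40→53, due 32, lateness 21
Maximum = 28.
Difference = 19 − 28 = -9.

-9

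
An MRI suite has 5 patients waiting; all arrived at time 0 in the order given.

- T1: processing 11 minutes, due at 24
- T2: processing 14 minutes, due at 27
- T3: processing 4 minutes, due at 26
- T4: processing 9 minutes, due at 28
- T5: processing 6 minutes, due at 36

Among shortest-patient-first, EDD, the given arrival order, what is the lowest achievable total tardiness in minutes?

20

SPT (increasing processing time): T3 T5 T4 T1 T2.
T3: 0→4, due 26, tardiness 0
T5: 4→10, due 36, tardiness 0
T4: 10→19, due 28, tardiness 0
T1: 19→30, due 24, tardiness 6
T2: 30→44, due 27, tardiness 17
Sum = 0+0+0+6+17 = 23.
EDD (increasing due date): T1 T3 T2 T4 T5.
T1: 0→11, due 24, tardiness 0
T3: 11→15, due 26, tardiness 0
T2: 15→29, due 27, tardiness 2
T4: 29→38, due 28, tardiness 10
T5: 38→44, due 36, tardiness 8
Sum = 0+0+2+10+8 = 20.
FIFO (arrival order): T1 T2 T3 T4 T5.
T1: 0→11, due 24, tardiness 0
T2: 11→25, due 27, tardiness 0
T3: 25→29, due 26, tardiness 3
T4: 29→38, due 28, tardiness 10
T5: 38→44, due 36, tardiness 8
Sum = 0+0+3+10+8 = 21.
SPT 23, EDD 20, FIFO 21 → minimum 20.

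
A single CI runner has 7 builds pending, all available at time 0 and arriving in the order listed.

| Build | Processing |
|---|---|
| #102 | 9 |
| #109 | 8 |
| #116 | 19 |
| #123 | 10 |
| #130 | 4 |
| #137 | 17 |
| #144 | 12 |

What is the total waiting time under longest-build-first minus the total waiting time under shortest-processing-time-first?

132

LPT (decreasing processing time): #116 #137 #144 #123 #102 #109 #130.
#116: waits 0, runs 0→19
#137: waits 19, runs 19→36
#144: waits 36, runs 36→48
#123: waits 48, runs 48→58
#102: waits 58, runs 58→67
#109: waits 67, runs 67→75
#130: waits 75, runs 75→79
Sum = 0+19+36+48+58+67+75 = 303.
SPT (increasing processing time): #130 #109 #102 #123 #144 #137 #116.
#130: waits 0, runs 0→4
#109: waits 4, runs 4→12
#102: waits 12, runs 12→21
#123: waits 21, runs 21→31
#144: waits 31, runs 31→43
#137: waits 43, runs 43→60
#116: waits 60, runs 60→79
Sum = 0+4+12+21+31+43+60 = 171.
Difference = 303 − 171 = 132.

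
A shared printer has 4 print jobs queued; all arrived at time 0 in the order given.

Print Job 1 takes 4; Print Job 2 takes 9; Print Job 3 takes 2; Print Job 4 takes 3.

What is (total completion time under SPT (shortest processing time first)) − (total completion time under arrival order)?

-16

SPT (increasing processing time): Print Job 3 Print Job 4 Print Job 1 Print Job 2.
Print Job 3: 0→2
Print Job 4: 2→5
Print Job 1: 5→9
Print Job 2: 9→18
Sum = 2+5+9+18 = 34.
FIFO (arrival order): Print Job 1 Print Job 2 Print Job 3 Print Job 4.
Print Job 1: 0→4
Print Job 2: 4→13
Print Job 3: 13→15
Print Job 4: 15→18
Sum = 4+13+15+18 = 50.
Difference = 34 − 50 = -16.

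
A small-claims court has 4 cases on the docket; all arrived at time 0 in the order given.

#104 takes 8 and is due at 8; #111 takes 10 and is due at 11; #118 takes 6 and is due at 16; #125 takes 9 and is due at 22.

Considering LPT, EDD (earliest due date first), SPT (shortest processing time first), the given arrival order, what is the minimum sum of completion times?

76

LPT (decreasing processing time): #111 #125 #104 #118.
#111: 0→10
#125: 10→19
#104: 19→27
#118: 27→33
Sum = 10+19+27+33 = 89.
EDD (increasing due date): #104 #111 #118 #125.
#104: 0→8
#111: 8→18
#118: 18→24
#125: 24→33
Sum = 8+18+24+33 = 83.
SPT (increasing processing time): #118 #104 #125 #111.
#118: 0→6
#104: 6→14
#125: 14→23
#111: 23→33
Sum = 6+14+23+33 = 76.
FIFO (arrival order): #104 #111 #118 #125.
#104: 0→8
#111: 8→18
#118: 18→24
#125: 24→33
Sum = 8+18+24+33 = 83.
LPT 89, EDD 83, SPT 76, FIFO 83 → minimum 76.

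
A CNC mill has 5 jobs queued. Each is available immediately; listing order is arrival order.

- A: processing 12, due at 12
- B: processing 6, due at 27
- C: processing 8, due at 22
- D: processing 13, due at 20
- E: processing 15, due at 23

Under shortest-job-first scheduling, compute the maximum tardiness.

SPT (increasing processing time): B C A D E.
B: 0→6, due 27, tardiness 0
C: 6→14, due 22, tardiness 0
A: 14→26, due 12, tardiness 14
D: 26→39, due 20, tardiness 19
E: 39→54, due 23, tardiness 31
Maximum = 31.

31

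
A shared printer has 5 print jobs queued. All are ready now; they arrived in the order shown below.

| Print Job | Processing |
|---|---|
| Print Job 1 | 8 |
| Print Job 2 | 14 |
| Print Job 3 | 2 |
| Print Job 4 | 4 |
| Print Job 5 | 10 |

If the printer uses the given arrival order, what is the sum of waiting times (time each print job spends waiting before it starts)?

82

FIFO (arrival order): Print Job 1 Print Job 2 Print Job 3 Print Job 4 Print Job 5.
Print Job 1: waits 0, runs 0→8
Print Job 2: waits 8, runs 8→22
Print Job 3: waits 22, runs 22→24
Print Job 4: waits 24, runs 24→28
Print Job 5: waits 28, runs 28→38
Sum = 0+8+22+24+28 = 82.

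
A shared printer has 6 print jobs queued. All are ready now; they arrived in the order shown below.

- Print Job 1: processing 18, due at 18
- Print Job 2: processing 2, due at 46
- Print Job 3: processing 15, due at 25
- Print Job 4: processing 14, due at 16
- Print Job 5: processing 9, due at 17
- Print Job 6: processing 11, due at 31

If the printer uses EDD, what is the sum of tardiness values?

119

EDD (increasing due date): Print Job 4 Print Job 5 Print Job 1 Print Job 3 Print Job 6 Print Job 2.
Print Job 4: 0→14, due 16, tardiness 0
Print Job 5: 14→23, due 17, tardiness 6
Print Job 1: 23→41, due 18, tardiness 23
Print Job 3: 41→56, due 25, tardiness 31
Print Job 6: 56→67, due 31, tardiness 36
Print Job 2: 67→69, due 46, tardiness 23
Sum = 0+6+23+31+36+23 = 119.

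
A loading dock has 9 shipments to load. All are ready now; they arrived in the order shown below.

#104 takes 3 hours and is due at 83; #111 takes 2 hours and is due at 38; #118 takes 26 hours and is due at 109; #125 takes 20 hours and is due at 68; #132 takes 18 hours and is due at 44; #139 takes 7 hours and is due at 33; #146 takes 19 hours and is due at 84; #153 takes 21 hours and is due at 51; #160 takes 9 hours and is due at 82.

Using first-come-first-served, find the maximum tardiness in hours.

FIFO (arrival order): #104 #111 #118 #125 #132 #139 #146 #153 #160.
#104: 0→3, due 83, tardiness 0
#111: 3→5, due 38, tardiness 0
#118: 5→31, due 109, tardiness 0
#125: 31→51, due 68, tardiness 0
#132: 51→69, due 44, tardiness 25
#139: 69→76, due 33, tardiness 43
#146: 76→95, due 84, tardiness 11
#153: 95→116, due 51, tardiness 65
#160: 116→125, due 82, tardiness 43
Maximum = 65.

65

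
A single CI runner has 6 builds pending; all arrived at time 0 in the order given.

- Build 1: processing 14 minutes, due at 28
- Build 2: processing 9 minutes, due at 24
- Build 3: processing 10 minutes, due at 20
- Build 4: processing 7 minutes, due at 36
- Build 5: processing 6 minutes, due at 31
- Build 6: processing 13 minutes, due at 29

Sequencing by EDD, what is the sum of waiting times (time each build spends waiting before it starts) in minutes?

EDD (increasing due date): Build 3 Build 2 Build 1 Build 6 Build 5 Build 4.
Build 3: waits 0, runs 0→10
Build 2: waits 10, runs 10→19
Build 1: waits 19, runs 19→33
Build 6: waits 33, runs 33→46
Build 5: waits 46, runs 46→52
Build 4: waits 52, runs 52→59
Sum = 0+10+19+33+46+52 = 160.

160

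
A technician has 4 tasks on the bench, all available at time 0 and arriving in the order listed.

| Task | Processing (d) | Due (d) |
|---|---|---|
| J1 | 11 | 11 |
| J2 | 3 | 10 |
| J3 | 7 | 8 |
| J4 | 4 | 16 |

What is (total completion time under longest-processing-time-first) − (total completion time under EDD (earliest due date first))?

LPT (decreasing processing time): J1 J3 J4 J2.
J1: 0→11
J3: 11→18
J4: 18→22
J2: 22→25
Sum = 11+18+22+25 = 76.
EDD (increasing due date): J3 J2 J1 J4.
J3: 0→7
J2: 7→10
J1: 10→21
J4: 21→25
Sum = 7+10+21+25 = 63.
Difference = 76 − 63 = 13.

13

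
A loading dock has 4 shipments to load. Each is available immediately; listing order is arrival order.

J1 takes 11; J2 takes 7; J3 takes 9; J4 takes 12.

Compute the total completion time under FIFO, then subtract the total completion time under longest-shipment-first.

-11

FIFO (arrival order): J1 J2 J3 J4.
J1: 0→11
J2: 11→18
J3: 18→27
J4: 27→39
Sum = 11+18+27+39 = 95.
LPT (decreasing processing time): J4 J1 J3 J2.
J4: 0→12
J1: 12→23
J3: 23→32
J2: 32→39
Sum = 12+23+32+39 = 106.
Difference = 95 − 106 = -11.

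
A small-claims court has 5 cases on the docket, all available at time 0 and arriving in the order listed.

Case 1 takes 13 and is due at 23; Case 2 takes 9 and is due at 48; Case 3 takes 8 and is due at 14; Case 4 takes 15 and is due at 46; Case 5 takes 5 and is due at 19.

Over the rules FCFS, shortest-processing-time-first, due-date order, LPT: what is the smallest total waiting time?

FIFO (arrival order): Case 1 Case 2 Case 3 Case 4 Case 5.
Case 1: waits 0, runs 0→13
Case 2: waits 13, runs 13→22
Case 3: waits 22, runs 22→30
Case 4: waits 30, runs 30→45
Case 5: waits 45, runs 45→50
Sum = 0+13+22+30+45 = 110.
SPT (increasing processing time): Case 5 Case 3 Case 2 Case 1 Case 4.
Case 5: waits 0, runs 0→5
Case 3: waits 5, runs 5→13
Case 2: waits 13, runs 13→22
Case 1: waits 22, runs 22→35
Case 4: waits 35, runs 35→50
Sum = 0+5+13+22+35 = 75.
EDD (increasing due date): Case 3 Case 5 Case 1 Case 4 Case 2.
Case 3: waits 0, runs 0→8
Case 5: waits 8, runs 8→13
Case 1: waits 13, runs 13→26
Case 4: waits 26, runs 26→41
Case 2: waits 41, runs 41→50
Sum = 0+8+13+26+41 = 88.
LPT (decreasing processing time): Case 4 Case 1 Case 2 Case 3 Case 5.
Case 4: waits 0, runs 0→15
Case 1: waits 15, runs 15→28
Case 2: waits 28, runs 28→37
Case 3: waits 37, runs 37→45
Case 5: waits 45, runs 45→50
Sum = 0+15+28+37+45 = 125.
FIFO 110, SPT 75, EDD 88, LPT 125 → minimum 75.

75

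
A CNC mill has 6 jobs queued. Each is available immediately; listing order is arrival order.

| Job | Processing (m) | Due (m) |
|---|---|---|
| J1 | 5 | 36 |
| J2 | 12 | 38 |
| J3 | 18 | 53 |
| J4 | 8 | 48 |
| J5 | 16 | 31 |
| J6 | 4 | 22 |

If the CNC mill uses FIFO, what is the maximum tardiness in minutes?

41

FIFO (arrival order): J1 J2 J3 J4 J5 J6.
J1: 0→5, due 36, tardiness 0
J2: 5→17, due 38, tardiness 0
J3: 17→35, due 53, tardiness 0
J4: 35→43, due 48, tardiness 0
J5: 43→59, due 31, tardiness 28
J6: 59→63, due 22, tardiness 41
Maximum = 41.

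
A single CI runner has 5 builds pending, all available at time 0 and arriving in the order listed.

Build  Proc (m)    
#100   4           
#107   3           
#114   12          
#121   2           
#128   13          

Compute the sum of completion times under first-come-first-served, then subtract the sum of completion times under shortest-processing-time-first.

14

FIFO (arrival order): #100 #107 #114 #121 #128.
#100: 0→4
#107: 4→7
#114: 7→19
#121: 19→21
#128: 21→34
Sum = 4+7+19+21+34 = 85.
SPT (increasing processing time): #121 #107 #100 #114 #128.
#121: 0→2
#107: 2→5
#100: 5→9
#114: 9→21
#128: 21→34
Sum = 2+5+9+21+34 = 71.
Difference = 85 − 71 = 14.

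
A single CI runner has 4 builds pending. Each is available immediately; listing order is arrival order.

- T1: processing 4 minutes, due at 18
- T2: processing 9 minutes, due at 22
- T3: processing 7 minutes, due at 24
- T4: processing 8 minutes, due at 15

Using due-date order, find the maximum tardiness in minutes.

4

EDD (increasing due date): T4 T1 T2 T3.
T4: 0→8, due 15, tardiness 0
T1: 8→12, due 18, tardiness 0
T2: 12→21, due 22, tardiness 0
T3: 21→28, due 24, tardiness 4
Maximum = 4.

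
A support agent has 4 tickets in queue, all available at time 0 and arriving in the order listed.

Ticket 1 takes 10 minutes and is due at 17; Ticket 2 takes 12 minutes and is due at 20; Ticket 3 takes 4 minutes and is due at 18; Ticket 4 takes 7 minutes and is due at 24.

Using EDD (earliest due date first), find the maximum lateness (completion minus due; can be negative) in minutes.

9

EDD (increasing due date): Ticket 1 Ticket 3 Ticket 2 Ticket 4.
Ticket 1: 0→10, due 17, lateness -7
Ticket 3: 10→14, due 18, lateness -4
Ticket 2: 14→26, due 20, lateness 6
Ticket 4: 26→33, due 24, lateness 9
Maximum = 9.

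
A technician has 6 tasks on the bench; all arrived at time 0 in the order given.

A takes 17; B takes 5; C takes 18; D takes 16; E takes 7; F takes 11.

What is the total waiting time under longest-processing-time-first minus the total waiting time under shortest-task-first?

LPT (decreasing processing time): C A D F E B.
C: waits 0, runs 0→18
A: waits 18, runs 18→35
D: waits 35, runs 35→51
F: waits 51, runs 51→62
E: waits 62, runs 62→69
B: waits 69, runs 69→74
Sum = 0+18+35+51+62+69 = 235.
SPT (increasing processing time): B E F D A C.
B: waits 0, runs 0→5
E: waits 5, runs 5→12
F: waits 12, runs 12→23
D: waits 23, runs 23→39
A: waits 39, runs 39→56
C: waits 56, runs 56→74
Sum = 0+5+12+23+39+56 = 135.
Difference = 235 − 135 = 100.

100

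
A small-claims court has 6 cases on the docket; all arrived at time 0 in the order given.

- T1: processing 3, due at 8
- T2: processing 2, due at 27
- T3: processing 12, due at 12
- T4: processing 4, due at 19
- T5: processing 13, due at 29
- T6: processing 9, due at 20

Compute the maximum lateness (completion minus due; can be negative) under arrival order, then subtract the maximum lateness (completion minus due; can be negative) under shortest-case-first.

5

FIFO (arrival order): T1 T2 T3 T4 T5 T6.
T1: 0→3, due 8, lateness -5
T2: 3→5, due 27, lateness -22
T3: 5→17, due 12, lateness 5
T4: 17→21, due 19, lateness 2
T5: 21→34, due 29, lateness 5
T6: 34→43, due 20, lateness 23
Maximum = 23.
SPT (increasing processing time): T2 T1 T4 T6 T3 T5.
T2: 0→2, due 27, lateness -25
T1: 2→5, due 8, lateness -3
T4: 5→9, due 19, lateness -10
T6: 9→18, due 20, lateness -2
T3: 18→30, due 12, lateness 18
T5: 30→43, due 29, lateness 14
Maximum = 18.
Difference = 23 − 18 = 5.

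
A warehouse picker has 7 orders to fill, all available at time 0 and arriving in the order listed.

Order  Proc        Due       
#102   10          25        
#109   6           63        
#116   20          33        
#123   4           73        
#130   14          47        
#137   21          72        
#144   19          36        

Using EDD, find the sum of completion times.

405

EDD (increasing due date): #102 #116 #144 #130 #109 #137 #123.
#102: 0→10
#116: 10→30
#144: 30→49
#130: 49→63
#109: 63→69
#137: 69→90
#123: 90→94
Sum = 10+30+49+63+69+90+94 = 405.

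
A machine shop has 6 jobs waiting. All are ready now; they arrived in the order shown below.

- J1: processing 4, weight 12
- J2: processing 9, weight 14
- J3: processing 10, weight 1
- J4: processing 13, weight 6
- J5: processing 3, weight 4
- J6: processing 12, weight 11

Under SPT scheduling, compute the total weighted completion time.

SPT (increasing processing time): J5 J1 J2 J3 J6 J4.
J5: finishes 3, weight 4, w·C = 12
J1: finishes 7, weight 12, w·C = 84
J2: finishes 16, weight 14, w·C = 224
J3: finishes 26, weight 1, w·C = 26
J6: finishes 38, weight 11, w·C = 418
J4: finishes 51, weight 6, w·C = 306
Sum = 12+84+224+26+418+306 = 1070.

1070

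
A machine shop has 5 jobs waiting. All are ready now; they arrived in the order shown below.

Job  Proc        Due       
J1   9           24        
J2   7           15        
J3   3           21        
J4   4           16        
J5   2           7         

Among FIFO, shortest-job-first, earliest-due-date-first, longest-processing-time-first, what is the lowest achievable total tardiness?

1

FIFO (arrival order): J1 J2 J3 J4 J5.
J1: 0→9, due 24, tardiness 0
J2: 9→16, due 15, tardiness 1
J3: 16→19, due 21, tardiness 0
J4: 19→23, due 16, tardiness 7
J5: 23→25, due 7, tardiness 18
Sum = 0+1+0+7+18 = 26.
SPT (increasing processing time): J5 J3 J4 J2 J1.
J5: 0→2, due 7, tardiness 0
J3: 2→5, due 21, tardiness 0
J4: 5→9, due 16, tardiness 0
J2: 9→16, due 15, tardiness 1
J1: 16→25, due 24, tardiness 1
Sum = 0+0+0+1+1 = 2.
EDD (increasing due date): J5 J2 J4 J3 J1.
J5: 0→2, due 7, tardiness 0
J2: 2→9, due 15, tardiness 0
J4: 9→13, due 16, tardiness 0
J3: 13→16, due 21, tardiness 0
J1: 16→25, due 24, tardiness 1
Sum = 0+0+0+0+1 = 1.
LPT (decreasing processing time): J1 J2 J4 J3 J5.
J1: 0→9, due 24, tardiness 0
J2: 9→16, due 15, tardiness 1
J4: 16→20, due 16, tardiness 4
J3: 20→23, due 21, tardiness 2
J5: 23→25, due 7, tardiness 18
Sum = 0+1+4+2+18 = 25.
FIFO 26, SPT 2, EDD 1, LPT 25 → minimum 1.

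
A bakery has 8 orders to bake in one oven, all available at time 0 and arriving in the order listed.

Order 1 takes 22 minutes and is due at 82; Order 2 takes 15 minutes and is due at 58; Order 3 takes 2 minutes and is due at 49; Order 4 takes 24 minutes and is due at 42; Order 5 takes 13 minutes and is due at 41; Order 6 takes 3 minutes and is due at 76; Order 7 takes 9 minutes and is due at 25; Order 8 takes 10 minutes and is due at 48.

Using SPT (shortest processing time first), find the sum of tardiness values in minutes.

SPT (increasing processing time): Order 3 Order 6 Order 7 Order 8 Order 5 Order 2 Order 1 Order 4.
Order 3: 0→2, due 49, tardiness 0
Order 6: 2→5, due 76, tardiness 0
Order 7: 5→14, due 25, tardiness 0
Order 8: 14→24, due 48, tardiness 0
Order 5: 24→37, due 41, tardiness 0
Order 2: 37→52, due 58, tardiness 0
Order 1: 52→74, due 82, tardiness 0
Order 4: 74→98, due 42, tardiness 56
Sum = 0+0+0+0+0+0+0+56 = 56.

56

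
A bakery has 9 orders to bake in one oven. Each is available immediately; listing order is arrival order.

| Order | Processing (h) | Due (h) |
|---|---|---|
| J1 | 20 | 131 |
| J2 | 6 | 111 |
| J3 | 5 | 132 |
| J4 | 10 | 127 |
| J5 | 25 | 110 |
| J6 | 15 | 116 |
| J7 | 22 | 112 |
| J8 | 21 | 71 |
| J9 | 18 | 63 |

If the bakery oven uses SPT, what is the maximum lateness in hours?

32

SPT (increasing processing time): J3 J2 J4 J6 J9 J1 J8 J7 J5.
J3: 0→5, due 132, lateness -127
J2: 5→11, due 111, lateness -100
J4: 11→21, due 127, lateness -106
J6: 21→36, due 116, lateness -80
J9: 36→54, due 63, lateness -9
J1: 54→74, due 131, lateness -57
J8: 74→95, due 71, lateness 24
J7: 95→117, due 112, lateness 5
J5: 117→142, due 110, lateness 32
Maximum = 32.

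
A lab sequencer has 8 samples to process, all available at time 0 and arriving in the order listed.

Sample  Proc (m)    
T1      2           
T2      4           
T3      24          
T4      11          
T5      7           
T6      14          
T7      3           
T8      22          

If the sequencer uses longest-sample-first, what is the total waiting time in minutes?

446

LPT (decreasing processing time): T3 T8 T6 T4 T5 T2 T7 T1.
T3: waits 0, runs 0→24
T8: waits 24, runs 24→46
T6: waits 46, runs 46→60
T4: waits 60, runs 60→71
T5: waits 71, runs 71→78
T2: waits 78, runs 78→82
T7: waits 82, runs 82→85
T1: waits 85, runs 85→87
Sum = 0+24+46+60+71+78+82+85 = 446.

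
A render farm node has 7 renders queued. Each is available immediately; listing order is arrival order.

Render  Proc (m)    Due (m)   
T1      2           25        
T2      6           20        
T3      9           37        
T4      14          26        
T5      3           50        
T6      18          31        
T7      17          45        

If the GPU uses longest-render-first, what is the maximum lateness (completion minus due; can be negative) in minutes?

44

LPT (decreasing processing time): T6 T7 T4 T3 T2 T5 T1.
T6: 0→18, due 31, lateness -13
T7: 18→35, due 45, lateness -10
T4: 35→49, due 26, lateness 23
T3: 49→58, due 37, lateness 21
T2: 58→64, due 20, lateness 44
T5: 64→67, due 50, lateness 17
T1: 67→69, due 25, lateness 44
Maximum = 44.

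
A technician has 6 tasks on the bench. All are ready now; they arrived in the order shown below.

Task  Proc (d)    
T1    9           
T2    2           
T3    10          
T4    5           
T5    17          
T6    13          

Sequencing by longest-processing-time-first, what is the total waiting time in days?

190

LPT (decreasing processing time): T5 T6 T3 T1 T4 T2.
T5: waits 0, runs 0→17
T6: waits 17, runs 17→30
T3: waits 30, runs 30→40
T1: waits 40, runs 40→49
T4: waits 49, runs 49→54
T2: waits 54, runs 54→56
Sum = 0+17+30+40+49+54 = 190.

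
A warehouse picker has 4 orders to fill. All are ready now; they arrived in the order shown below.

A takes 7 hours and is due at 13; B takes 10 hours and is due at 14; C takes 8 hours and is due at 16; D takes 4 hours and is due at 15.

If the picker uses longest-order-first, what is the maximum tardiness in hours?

LPT (decreasing processing time): B C A D.
B: 0→10, due 14, tardiness 0
C: 10→18, due 16, tardiness 2
A: 18→25, due 13, tardiness 12
D: 25→29, due 15, tardiness 14
Maximum = 14.

14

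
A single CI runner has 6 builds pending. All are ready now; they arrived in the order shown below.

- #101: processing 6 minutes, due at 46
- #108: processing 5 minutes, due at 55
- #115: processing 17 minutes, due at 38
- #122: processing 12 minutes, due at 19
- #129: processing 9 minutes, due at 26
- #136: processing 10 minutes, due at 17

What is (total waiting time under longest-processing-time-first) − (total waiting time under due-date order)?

22

LPT (decreasing processing time): #115 #122 #136 #129 #101 #108.
#115: waits 0, runs 0→17
#122: waits 17, runs 17→29
#136: waits 29, runs 29→39
#129: waits 39, runs 39→48
#101: waits 48, runs 48→54
#108: waits 54, runs 54→59
Sum = 0+17+29+39+48+54 = 187.
EDD (increasing due date): #136 #122 #129 #115 #101 #108.
#136: waits 0, runs 0→10
#122: waits 10, runs 10→22
#129: waits 22, runs 22→31
#115: waits 31, runs 31→48
#101: waits 48, runs 48→54
#108: waits 54, runs 54→59
Sum = 0+10+22+31+48+54 = 165.
Difference = 187 − 165 = 22.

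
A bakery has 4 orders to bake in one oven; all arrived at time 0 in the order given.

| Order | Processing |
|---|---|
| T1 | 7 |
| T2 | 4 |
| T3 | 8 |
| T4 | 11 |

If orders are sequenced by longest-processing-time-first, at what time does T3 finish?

LPT (decreasing processing time): T4 T3 T1 T2.
T4: 0→11
T3: 11→19

19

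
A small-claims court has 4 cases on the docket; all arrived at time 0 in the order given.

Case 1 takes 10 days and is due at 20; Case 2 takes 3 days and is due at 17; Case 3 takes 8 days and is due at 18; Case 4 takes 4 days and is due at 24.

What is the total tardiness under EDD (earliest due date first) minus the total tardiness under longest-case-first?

-6

EDD (increasing due date): Case 2 Case 3 Case 1 Case 4.
Case 2: 0→3, due 17, tardiness 0
Case 3: 3→11, due 18, tardiness 0
Case 1: 11→21, due 20, tardiness 1
Case 4: 21→25, due 24, tardiness 1
Sum = 0+0+1+1 = 2.
LPT (decreasing processing time): Case 1 Case 3 Case 4 Case 2.
Case 1: 0→10, due 20, tardiness 0
Case 3: 10→18, due 18, tardiness 0
Case 4: 18→22, due 24, tardiness 0
Case 2: 22→25, due 17, tardiness 8
Sum = 0+0+0+8 = 8.
Difference = 2 − 8 = -6.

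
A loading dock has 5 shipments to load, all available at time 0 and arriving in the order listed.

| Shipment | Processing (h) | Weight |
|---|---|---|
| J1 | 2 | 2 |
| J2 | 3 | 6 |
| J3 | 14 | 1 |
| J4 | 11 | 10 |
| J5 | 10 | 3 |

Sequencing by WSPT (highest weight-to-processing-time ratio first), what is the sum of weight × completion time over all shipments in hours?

306

WSPT (decreasing weight/processing-time ratio): J2 J1 J4 J5 J3.
J2: finishes 3, weight 6, w·C = 18
J1: finishes 5, weight 2, w·C = 10
J4: finishes 16, weight 10, w·C = 160
J5: finishes 26, weight 3, w·C = 78
J3: finishes 40, weight 1, w·C = 40
Sum = 18+10+160+78+40 = 306.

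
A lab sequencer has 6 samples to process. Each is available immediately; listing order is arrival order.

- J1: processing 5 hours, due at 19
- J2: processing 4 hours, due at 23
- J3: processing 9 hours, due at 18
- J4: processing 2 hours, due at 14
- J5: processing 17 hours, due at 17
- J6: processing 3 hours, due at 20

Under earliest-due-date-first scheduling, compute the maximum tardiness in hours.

EDD (increasing due date): J4 J5 J3 J1 J6 J2.
J4: 0→2, due 14, tardiness 0
J5: 2→19, due 17, tardiness 2
J3: 19→28, due 18, tardiness 10
J1: 28→33, due 19, tardiness 14
J6: 33→36, due 20, tardiness 16
J2: 36→40, due 23, tardiness 17
Maximum = 17.

17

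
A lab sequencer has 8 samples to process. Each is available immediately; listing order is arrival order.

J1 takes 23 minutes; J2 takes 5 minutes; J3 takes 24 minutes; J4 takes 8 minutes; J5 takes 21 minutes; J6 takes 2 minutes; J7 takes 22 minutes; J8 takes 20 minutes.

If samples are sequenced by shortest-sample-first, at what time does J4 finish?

15

SPT (increasing processing time): J6 J2 J4 J8 J5 J7 J1 J3.
J6: 0→2
J2: 2→7
J4: 7→15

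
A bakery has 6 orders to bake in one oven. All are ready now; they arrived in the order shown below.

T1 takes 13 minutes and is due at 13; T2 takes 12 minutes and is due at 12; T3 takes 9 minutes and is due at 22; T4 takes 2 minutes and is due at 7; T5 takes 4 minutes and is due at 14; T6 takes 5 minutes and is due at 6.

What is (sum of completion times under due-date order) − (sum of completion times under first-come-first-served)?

EDD (increasing due date): T6 T4 T2 T1 T5 T3.
T6: 0→5
T4: 5→7
T2: 7→19
T1: 19→32
T5: 32→36
T3: 36→45
Sum = 5+7+19+32+36+45 = 144.
FIFO (arrival order): T1 T2 T3 T4 T5 T6.
T1: 0→13
T2: 13→25
T3: 25→34
T4: 34→36
T5: 36→40
T6: 40→45
Sum = 13+25+34+36+40+45 = 193.
Difference = 144 − 193 = -49.

-49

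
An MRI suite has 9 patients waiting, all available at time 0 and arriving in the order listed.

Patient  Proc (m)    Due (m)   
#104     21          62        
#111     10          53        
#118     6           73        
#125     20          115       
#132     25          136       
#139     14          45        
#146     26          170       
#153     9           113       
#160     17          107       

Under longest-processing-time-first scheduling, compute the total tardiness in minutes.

LPT (decreasing processing time): #146 #132 #104 #125 #160 #139 #111 #153 #118.
#146: 0→26, due 170, tardiness 0
#132: 26→51, due 136, tardiness 0
#104: 51→72, due 62, tardiness 10
#125: 72→92, due 115, tardiness 0
#160: 92→109, due 107, tardiness 2
#139: 109→123, due 45, tardiness 78
#111: 123→133, due 53, tardiness 80
#153: 133→142, due 113, tardiness 29
#118: 142→148, due 73, tardiness 75
Sum = 0+0+10+0+2+78+80+29+75 = 274.

274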